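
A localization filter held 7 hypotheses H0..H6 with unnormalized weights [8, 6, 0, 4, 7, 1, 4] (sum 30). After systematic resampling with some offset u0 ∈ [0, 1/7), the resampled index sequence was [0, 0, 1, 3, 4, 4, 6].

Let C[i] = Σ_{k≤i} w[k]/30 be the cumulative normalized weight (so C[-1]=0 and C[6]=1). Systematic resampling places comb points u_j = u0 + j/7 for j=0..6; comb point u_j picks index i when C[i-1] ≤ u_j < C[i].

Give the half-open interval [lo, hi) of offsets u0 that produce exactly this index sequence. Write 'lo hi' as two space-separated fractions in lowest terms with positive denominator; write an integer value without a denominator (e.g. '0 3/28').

C = [4/15, 7/15, 7/15, 3/5, 5/6, 13/15, 1]
j=0 picked index 0: u0 ∈ [0, 4/15)
j=1 picked index 0: u0 ∈ [-1/7, 13/105)
j=2 picked index 1: u0 ∈ [-2/105, 19/105)
j=3 picked index 3: u0 ∈ [4/105, 6/35)
j=4 picked index 4: u0 ∈ [1/35, 11/42)
j=5 picked index 4: u0 ∈ [-4/35, 5/42)
j=6 picked index 6: u0 ∈ [1/105, 1/7)
intersection: [4/105, 5/42)

4/105 5/42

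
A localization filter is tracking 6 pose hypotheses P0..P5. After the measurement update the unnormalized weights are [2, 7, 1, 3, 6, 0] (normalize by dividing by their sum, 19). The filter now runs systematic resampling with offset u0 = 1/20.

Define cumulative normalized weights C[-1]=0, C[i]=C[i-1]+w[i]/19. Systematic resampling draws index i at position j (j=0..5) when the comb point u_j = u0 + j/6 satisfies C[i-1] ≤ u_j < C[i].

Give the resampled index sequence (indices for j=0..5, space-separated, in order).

C = [2/19, 9/19, 10/19, 13/19, 1, 1]
j=0: u_0=1/20 ∈ [0, 2/19) → index 0
j=1: u_1=13/60 ∈ [2/19, 9/19) → index 1
j=2: u_2=23/60 ∈ [2/19, 9/19) → index 1
j=3: u_3=11/20 ∈ [10/19, 13/19) → index 3
j=4: u_4=43/60 ∈ [13/19, 1) → index 4
j=5: u_5=53/60 ∈ [13/19, 1) → index 4

0 1 1 3 4 4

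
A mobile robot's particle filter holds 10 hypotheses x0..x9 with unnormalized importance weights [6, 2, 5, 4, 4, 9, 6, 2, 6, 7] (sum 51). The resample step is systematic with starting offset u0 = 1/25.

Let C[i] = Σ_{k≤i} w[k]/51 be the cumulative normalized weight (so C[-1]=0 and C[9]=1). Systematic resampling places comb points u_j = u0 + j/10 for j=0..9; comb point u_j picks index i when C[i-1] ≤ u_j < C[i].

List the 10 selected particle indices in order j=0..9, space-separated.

C = [2/17, 8/51, 13/51, 1/3, 7/17, 10/17, 12/17, 38/51, 44/51, 1]
j=0: u_0=1/25 ∈ [0, 2/17) → index 0
j=1: u_1=7/50 ∈ [2/17, 8/51) → index 1
j=2: u_2=6/25 ∈ [8/51, 13/51) → index 2
j=3: u_3=17/50 ∈ [1/3, 7/17) → index 4
j=4: u_4=11/25 ∈ [7/17, 10/17) → index 5
j=5: u_5=27/50 ∈ [7/17, 10/17) → index 5
j=6: u_6=16/25 ∈ [10/17, 12/17) → index 6
j=7: u_7=37/50 ∈ [12/17, 38/51) → index 7
j=8: u_8=21/25 ∈ [38/51, 44/51) → index 8
j=9: u_9=47/50 ∈ [44/51, 1) → index 9

0 1 2 4 5 5 6 7 8 9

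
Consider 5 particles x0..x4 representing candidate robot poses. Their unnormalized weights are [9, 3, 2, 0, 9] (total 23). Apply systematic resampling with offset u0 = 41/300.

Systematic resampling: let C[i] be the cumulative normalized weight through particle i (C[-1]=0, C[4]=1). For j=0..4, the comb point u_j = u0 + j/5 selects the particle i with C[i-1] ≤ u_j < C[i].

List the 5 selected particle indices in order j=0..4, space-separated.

C = [9/23, 12/23, 14/23, 14/23, 1]
j=0: u_0=41/300 ∈ [0, 9/23) → index 0
j=1: u_1=101/300 ∈ [0, 9/23) → index 0
j=2: u_2=161/300 ∈ [12/23, 14/23) → index 2
j=3: u_3=221/300 ∈ [14/23, 1) → index 4
j=4: u_4=281/300 ∈ [14/23, 1) → index 4

0 0 2 4 4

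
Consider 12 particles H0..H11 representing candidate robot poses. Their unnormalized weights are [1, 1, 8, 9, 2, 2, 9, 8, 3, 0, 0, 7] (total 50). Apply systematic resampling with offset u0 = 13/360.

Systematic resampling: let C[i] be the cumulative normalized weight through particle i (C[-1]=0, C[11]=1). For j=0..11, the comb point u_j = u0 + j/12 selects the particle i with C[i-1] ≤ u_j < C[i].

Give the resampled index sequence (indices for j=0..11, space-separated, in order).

1 2 3 3 3 5 6 6 7 7 11 11

C = [1/50, 1/25, 1/5, 19/50, 21/50, 23/50, 16/25, 4/5, 43/50, 43/50, 43/50, 1]
j=0: u_0=13/360 ∈ [1/50, 1/25) → index 1
j=1: u_1=43/360 ∈ [1/25, 1/5) → index 2
j=2: u_2=73/360 ∈ [1/5, 19/50) → index 3
j=3: u_3=103/360 ∈ [1/5, 19/50) → index 3
j=4: u_4=133/360 ∈ [1/5, 19/50) → index 3
j=5: u_5=163/360 ∈ [21/50, 23/50) → index 5
j=6: u_6=193/360 ∈ [23/50, 16/25) → index 6
j=7: u_7=223/360 ∈ [23/50, 16/25) → index 6
j=8: u_8=253/360 ∈ [16/25, 4/5) → index 7
j=9: u_9=283/360 ∈ [16/25, 4/5) → index 7
j=10: u_10=313/360 ∈ [43/50, 1) → index 11
j=11: u_11=343/360 ∈ [43/50, 1) → index 11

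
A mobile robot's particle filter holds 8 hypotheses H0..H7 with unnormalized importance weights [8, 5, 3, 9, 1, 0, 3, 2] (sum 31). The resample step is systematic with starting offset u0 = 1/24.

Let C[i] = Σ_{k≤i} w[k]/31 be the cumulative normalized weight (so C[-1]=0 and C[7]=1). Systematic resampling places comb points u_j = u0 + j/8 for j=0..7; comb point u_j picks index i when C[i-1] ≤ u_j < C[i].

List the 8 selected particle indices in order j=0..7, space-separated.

0 0 1 1 3 3 3 6

C = [8/31, 13/31, 16/31, 25/31, 26/31, 26/31, 29/31, 1]
j=0: u_0=1/24 ∈ [0, 8/31) → index 0
j=1: u_1=1/6 ∈ [0, 8/31) → index 0
j=2: u_2=7/24 ∈ [8/31, 13/31) → index 1
j=3: u_3=5/12 ∈ [8/31, 13/31) → index 1
j=4: u_4=13/24 ∈ [16/31, 25/31) → index 3
j=5: u_5=2/3 ∈ [16/31, 25/31) → index 3
j=6: u_6=19/24 ∈ [16/31, 25/31) → index 3
j=7: u_7=11/12 ∈ [26/31, 29/31) → index 6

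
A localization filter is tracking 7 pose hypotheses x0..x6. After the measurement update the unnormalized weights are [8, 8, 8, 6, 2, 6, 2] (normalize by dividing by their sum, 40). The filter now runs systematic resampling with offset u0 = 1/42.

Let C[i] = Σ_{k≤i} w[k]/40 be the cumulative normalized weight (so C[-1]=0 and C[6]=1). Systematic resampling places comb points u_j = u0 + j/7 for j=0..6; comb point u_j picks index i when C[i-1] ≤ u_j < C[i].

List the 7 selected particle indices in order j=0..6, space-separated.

C = [1/5, 2/5, 3/5, 3/4, 4/5, 19/20, 1]
j=0: u_0=1/42 ∈ [0, 1/5) → index 0
j=1: u_1=1/6 ∈ [0, 1/5) → index 0
j=2: u_2=13/42 ∈ [1/5, 2/5) → index 1
j=3: u_3=19/42 ∈ [2/5, 3/5) → index 2
j=4: u_4=25/42 ∈ [2/5, 3/5) → index 2
j=5: u_5=31/42 ∈ [3/5, 3/4) → index 3
j=6: u_6=37/42 ∈ [4/5, 19/20) → index 5

0 0 1 2 2 3 5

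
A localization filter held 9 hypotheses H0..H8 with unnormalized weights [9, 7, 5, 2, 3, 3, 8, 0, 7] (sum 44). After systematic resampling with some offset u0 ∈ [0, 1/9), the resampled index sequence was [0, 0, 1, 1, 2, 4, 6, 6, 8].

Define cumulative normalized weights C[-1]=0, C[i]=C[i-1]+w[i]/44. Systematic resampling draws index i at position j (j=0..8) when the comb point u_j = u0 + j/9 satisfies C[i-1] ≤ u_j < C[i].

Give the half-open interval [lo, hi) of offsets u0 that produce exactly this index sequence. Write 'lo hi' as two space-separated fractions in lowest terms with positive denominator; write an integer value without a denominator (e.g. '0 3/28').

0 1/33

C = [9/44, 4/11, 21/44, 23/44, 13/22, 29/44, 37/44, 37/44, 1]
j=0 picked index 0: u0 ∈ [0, 9/44)
j=1 picked index 0: u0 ∈ [-1/9, 37/396)
j=2 picked index 1: u0 ∈ [-7/396, 14/99)
j=3 picked index 1: u0 ∈ [-17/132, 1/33)
j=4 picked index 2: u0 ∈ [-8/99, 13/396)
j=5 picked index 4: u0 ∈ [-13/396, 7/198)
j=6 picked index 6: u0 ∈ [-1/132, 23/132)
j=7 picked index 6: u0 ∈ [-47/396, 25/396)
j=8 picked index 8: u0 ∈ [-19/396, 1/9)
intersection: [0, 1/33)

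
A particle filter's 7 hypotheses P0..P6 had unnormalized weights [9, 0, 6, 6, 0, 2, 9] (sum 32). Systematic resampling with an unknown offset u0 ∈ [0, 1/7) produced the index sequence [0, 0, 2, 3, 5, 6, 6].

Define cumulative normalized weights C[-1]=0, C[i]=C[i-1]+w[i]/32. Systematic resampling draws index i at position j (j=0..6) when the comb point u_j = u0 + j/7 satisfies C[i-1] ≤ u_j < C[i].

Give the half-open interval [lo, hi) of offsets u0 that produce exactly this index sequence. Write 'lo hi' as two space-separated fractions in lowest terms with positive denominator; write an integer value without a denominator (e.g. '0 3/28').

19/224 31/224

C = [9/32, 9/32, 15/32, 21/32, 21/32, 23/32, 1]
j=0 picked index 0: u0 ∈ [0, 9/32)
j=1 picked index 0: u0 ∈ [-1/7, 31/224)
j=2 picked index 2: u0 ∈ [-1/224, 41/224)
j=3 picked index 3: u0 ∈ [9/224, 51/224)
j=4 picked index 5: u0 ∈ [19/224, 33/224)
j=5 picked index 6: u0 ∈ [1/224, 2/7)
j=6 picked index 6: u0 ∈ [-31/224, 1/7)
intersection: [19/224, 31/224)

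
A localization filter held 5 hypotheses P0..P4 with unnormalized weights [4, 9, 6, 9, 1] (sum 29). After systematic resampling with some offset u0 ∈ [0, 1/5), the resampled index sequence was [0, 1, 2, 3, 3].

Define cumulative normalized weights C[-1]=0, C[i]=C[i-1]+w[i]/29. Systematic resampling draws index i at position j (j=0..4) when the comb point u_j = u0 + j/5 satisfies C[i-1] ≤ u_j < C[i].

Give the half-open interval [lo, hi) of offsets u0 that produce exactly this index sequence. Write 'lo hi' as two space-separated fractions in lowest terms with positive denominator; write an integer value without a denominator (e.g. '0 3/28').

8/145 4/29

C = [4/29, 13/29, 19/29, 28/29, 1]
j=0 picked index 0: u0 ∈ [0, 4/29)
j=1 picked index 1: u0 ∈ [-9/145, 36/145)
j=2 picked index 2: u0 ∈ [7/145, 37/145)
j=3 picked index 3: u0 ∈ [8/145, 53/145)
j=4 picked index 3: u0 ∈ [-21/145, 24/145)
intersection: [8/145, 4/29)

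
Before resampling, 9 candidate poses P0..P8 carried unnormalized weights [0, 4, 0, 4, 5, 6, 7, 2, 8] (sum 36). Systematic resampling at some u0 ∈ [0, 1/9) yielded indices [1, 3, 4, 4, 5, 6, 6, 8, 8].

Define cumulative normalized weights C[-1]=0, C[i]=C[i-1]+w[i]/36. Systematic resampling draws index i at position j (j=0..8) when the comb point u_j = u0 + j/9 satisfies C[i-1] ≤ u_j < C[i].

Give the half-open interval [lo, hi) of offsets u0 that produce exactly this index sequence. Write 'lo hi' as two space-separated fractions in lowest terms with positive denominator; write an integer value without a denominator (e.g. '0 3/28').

C = [0, 1/9, 1/9, 2/9, 13/36, 19/36, 13/18, 7/9, 1]
j=0 picked index 1: u0 ∈ [0, 1/9)
j=1 picked index 3: u0 ∈ [0, 1/9)
j=2 picked index 4: u0 ∈ [0, 5/36)
j=3 picked index 4: u0 ∈ [-1/9, 1/36)
j=4 picked index 5: u0 ∈ [-1/12, 1/12)
j=5 picked index 6: u0 ∈ [-1/36, 1/6)
j=6 picked index 6: u0 ∈ [-5/36, 1/18)
j=7 picked index 8: u0 ∈ [0, 2/9)
j=8 picked index 8: u0 ∈ [-1/9, 1/9)
intersection: [0, 1/36)

0 1/36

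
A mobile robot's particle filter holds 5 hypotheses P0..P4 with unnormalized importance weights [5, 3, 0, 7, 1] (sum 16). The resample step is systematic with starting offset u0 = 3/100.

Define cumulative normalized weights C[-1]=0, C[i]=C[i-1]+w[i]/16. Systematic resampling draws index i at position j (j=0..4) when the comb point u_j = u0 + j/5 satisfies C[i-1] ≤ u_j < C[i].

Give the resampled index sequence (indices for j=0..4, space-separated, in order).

C = [5/16, 1/2, 1/2, 15/16, 1]
j=0: u_0=3/100 ∈ [0, 5/16) → index 0
j=1: u_1=23/100 ∈ [0, 5/16) → index 0
j=2: u_2=43/100 ∈ [5/16, 1/2) → index 1
j=3: u_3=63/100 ∈ [1/2, 15/16) → index 3
j=4: u_4=83/100 ∈ [1/2, 15/16) → index 3

0 0 1 3 3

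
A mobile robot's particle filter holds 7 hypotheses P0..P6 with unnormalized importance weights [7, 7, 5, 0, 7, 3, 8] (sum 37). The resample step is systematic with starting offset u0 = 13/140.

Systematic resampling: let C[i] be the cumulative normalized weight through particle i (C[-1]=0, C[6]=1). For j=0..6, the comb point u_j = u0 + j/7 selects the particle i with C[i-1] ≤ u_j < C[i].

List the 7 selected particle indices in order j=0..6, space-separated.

C = [7/37, 14/37, 19/37, 19/37, 26/37, 29/37, 1]
j=0: u_0=13/140 ∈ [0, 7/37) → index 0
j=1: u_1=33/140 ∈ [7/37, 14/37) → index 1
j=2: u_2=53/140 ∈ [14/37, 19/37) → index 2
j=3: u_3=73/140 ∈ [19/37, 26/37) → index 4
j=4: u_4=93/140 ∈ [19/37, 26/37) → index 4
j=5: u_5=113/140 ∈ [29/37, 1) → index 6
j=6: u_6=19/20 ∈ [29/37, 1) → index 6

0 1 2 4 4 6 6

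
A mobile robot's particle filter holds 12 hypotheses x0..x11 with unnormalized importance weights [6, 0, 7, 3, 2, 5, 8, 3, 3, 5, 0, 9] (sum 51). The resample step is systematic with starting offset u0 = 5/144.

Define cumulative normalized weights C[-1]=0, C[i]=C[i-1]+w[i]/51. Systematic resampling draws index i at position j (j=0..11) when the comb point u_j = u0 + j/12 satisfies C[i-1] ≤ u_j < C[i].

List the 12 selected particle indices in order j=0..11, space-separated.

C = [2/17, 2/17, 13/51, 16/51, 6/17, 23/51, 31/51, 2/3, 37/51, 14/17, 14/17, 1]
j=0: u_0=5/144 ∈ [0, 2/17) → index 0
j=1: u_1=17/144 ∈ [2/17, 13/51) → index 2
j=2: u_2=29/144 ∈ [2/17, 13/51) → index 2
j=3: u_3=41/144 ∈ [13/51, 16/51) → index 3
j=4: u_4=53/144 ∈ [6/17, 23/51) → index 5
j=5: u_5=65/144 ∈ [23/51, 31/51) → index 6
j=6: u_6=77/144 ∈ [23/51, 31/51) → index 6
j=7: u_7=89/144 ∈ [31/51, 2/3) → index 7
j=8: u_8=101/144 ∈ [2/3, 37/51) → index 8
j=9: u_9=113/144 ∈ [37/51, 14/17) → index 9
j=10: u_10=125/144 ∈ [14/17, 1) → index 11
j=11: u_11=137/144 ∈ [14/17, 1) → index 11

0 2 2 3 5 6 6 7 8 9 11 11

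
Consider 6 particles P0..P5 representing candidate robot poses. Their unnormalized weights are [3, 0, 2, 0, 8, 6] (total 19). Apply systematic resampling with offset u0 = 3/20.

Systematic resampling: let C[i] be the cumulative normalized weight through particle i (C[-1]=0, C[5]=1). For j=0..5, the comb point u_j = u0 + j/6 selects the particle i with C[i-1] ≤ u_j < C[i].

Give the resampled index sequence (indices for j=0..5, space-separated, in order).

C = [3/19, 3/19, 5/19, 5/19, 13/19, 1]
j=0: u_0=3/20 ∈ [0, 3/19) → index 0
j=1: u_1=19/60 ∈ [5/19, 13/19) → index 4
j=2: u_2=29/60 ∈ [5/19, 13/19) → index 4
j=3: u_3=13/20 ∈ [5/19, 13/19) → index 4
j=4: u_4=49/60 ∈ [13/19, 1) → index 5
j=5: u_5=59/60 ∈ [13/19, 1) → index 5

0 4 4 4 5 5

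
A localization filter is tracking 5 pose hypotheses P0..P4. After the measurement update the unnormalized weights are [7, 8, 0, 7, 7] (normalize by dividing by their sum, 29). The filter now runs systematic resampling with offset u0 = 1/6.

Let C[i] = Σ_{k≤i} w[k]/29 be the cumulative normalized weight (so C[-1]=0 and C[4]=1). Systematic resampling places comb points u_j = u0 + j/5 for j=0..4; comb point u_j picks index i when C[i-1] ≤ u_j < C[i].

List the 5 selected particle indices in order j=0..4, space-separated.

0 1 3 4 4

C = [7/29, 15/29, 15/29, 22/29, 1]
j=0: u_0=1/6 ∈ [0, 7/29) → index 0
j=1: u_1=11/30 ∈ [7/29, 15/29) → index 1
j=2: u_2=17/30 ∈ [15/29, 22/29) → index 3
j=3: u_3=23/30 ∈ [22/29, 1) → index 4
j=4: u_4=29/30 ∈ [22/29, 1) → index 4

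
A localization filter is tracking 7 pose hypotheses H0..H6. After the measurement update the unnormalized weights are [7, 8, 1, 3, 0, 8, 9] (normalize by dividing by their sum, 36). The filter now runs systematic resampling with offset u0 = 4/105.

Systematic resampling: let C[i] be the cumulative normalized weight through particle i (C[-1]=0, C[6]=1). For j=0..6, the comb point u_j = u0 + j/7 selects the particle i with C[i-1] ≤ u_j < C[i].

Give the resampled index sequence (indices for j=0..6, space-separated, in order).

0 0 1 3 5 6 6

C = [7/36, 5/12, 4/9, 19/36, 19/36, 3/4, 1]
j=0: u_0=4/105 ∈ [0, 7/36) → index 0
j=1: u_1=19/105 ∈ [0, 7/36) → index 0
j=2: u_2=34/105 ∈ [7/36, 5/12) → index 1
j=3: u_3=7/15 ∈ [4/9, 19/36) → index 3
j=4: u_4=64/105 ∈ [19/36, 3/4) → index 5
j=5: u_5=79/105 ∈ [3/4, 1) → index 6
j=6: u_6=94/105 ∈ [3/4, 1) → index 6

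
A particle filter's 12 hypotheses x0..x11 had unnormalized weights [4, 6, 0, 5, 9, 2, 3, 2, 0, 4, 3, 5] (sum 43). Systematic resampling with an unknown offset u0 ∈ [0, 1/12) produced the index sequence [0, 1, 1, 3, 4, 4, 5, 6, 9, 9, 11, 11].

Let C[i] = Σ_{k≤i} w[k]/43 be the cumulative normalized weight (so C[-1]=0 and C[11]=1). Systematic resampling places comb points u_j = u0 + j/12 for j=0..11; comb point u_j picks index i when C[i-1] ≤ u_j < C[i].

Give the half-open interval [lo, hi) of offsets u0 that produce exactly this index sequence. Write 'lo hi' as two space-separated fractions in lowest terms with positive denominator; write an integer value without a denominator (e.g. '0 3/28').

5/86 11/172

C = [4/43, 10/43, 10/43, 15/43, 24/43, 26/43, 29/43, 31/43, 31/43, 35/43, 38/43, 1]
j=0 picked index 0: u0 ∈ [0, 4/43)
j=1 picked index 1: u0 ∈ [5/516, 77/516)
j=2 picked index 1: u0 ∈ [-19/258, 17/258)
j=3 picked index 3: u0 ∈ [-3/172, 17/172)
j=4 picked index 4: u0 ∈ [2/129, 29/129)
j=5 picked index 4: u0 ∈ [-35/516, 73/516)
j=6 picked index 5: u0 ∈ [5/86, 9/86)
j=7 picked index 6: u0 ∈ [11/516, 47/516)
j=8 picked index 9: u0 ∈ [7/129, 19/129)
j=9 picked index 9: u0 ∈ [-5/172, 11/172)
j=10 picked index 11: u0 ∈ [13/258, 1/6)
j=11 picked index 11: u0 ∈ [-17/516, 1/12)
intersection: [5/86, 11/172)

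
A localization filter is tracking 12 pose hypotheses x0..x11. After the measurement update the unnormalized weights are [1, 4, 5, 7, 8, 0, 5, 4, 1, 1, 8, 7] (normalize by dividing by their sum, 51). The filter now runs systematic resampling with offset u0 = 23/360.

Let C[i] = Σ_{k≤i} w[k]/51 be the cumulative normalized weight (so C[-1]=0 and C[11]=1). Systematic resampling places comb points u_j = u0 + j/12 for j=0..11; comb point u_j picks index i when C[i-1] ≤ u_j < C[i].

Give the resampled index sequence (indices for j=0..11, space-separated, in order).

C = [1/51, 5/51, 10/51, 1/3, 25/51, 25/51, 10/17, 2/3, 35/51, 12/17, 44/51, 1]
j=0: u_0=23/360 ∈ [1/51, 5/51) → index 1
j=1: u_1=53/360 ∈ [5/51, 10/51) → index 2
j=2: u_2=83/360 ∈ [10/51, 1/3) → index 3
j=3: u_3=113/360 ∈ [10/51, 1/3) → index 3
j=4: u_4=143/360 ∈ [1/3, 25/51) → index 4
j=5: u_5=173/360 ∈ [1/3, 25/51) → index 4
j=6: u_6=203/360 ∈ [25/51, 10/17) → index 6
j=7: u_7=233/360 ∈ [10/17, 2/3) → index 7
j=8: u_8=263/360 ∈ [12/17, 44/51) → index 10
j=9: u_9=293/360 ∈ [12/17, 44/51) → index 10
j=10: u_10=323/360 ∈ [44/51, 1) → index 11
j=11: u_11=353/360 ∈ [44/51, 1) → index 11

1 2 3 3 4 4 6 7 10 10 11 11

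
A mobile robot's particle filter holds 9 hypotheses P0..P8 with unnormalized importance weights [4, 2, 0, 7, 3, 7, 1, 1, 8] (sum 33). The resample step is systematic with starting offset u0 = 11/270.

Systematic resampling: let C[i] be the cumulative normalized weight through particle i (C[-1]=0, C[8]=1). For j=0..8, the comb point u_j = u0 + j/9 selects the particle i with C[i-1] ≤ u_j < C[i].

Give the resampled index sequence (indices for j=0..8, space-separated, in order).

0 1 3 3 5 5 6 8 8

C = [4/33, 2/11, 2/11, 13/33, 16/33, 23/33, 8/11, 25/33, 1]
j=0: u_0=11/270 ∈ [0, 4/33) → index 0
j=1: u_1=41/270 ∈ [4/33, 2/11) → index 1
j=2: u_2=71/270 ∈ [2/11, 13/33) → index 3
j=3: u_3=101/270 ∈ [2/11, 13/33) → index 3
j=4: u_4=131/270 ∈ [16/33, 23/33) → index 5
j=5: u_5=161/270 ∈ [16/33, 23/33) → index 5
j=6: u_6=191/270 ∈ [23/33, 8/11) → index 6
j=7: u_7=221/270 ∈ [25/33, 1) → index 8
j=8: u_8=251/270 ∈ [25/33, 1) → index 8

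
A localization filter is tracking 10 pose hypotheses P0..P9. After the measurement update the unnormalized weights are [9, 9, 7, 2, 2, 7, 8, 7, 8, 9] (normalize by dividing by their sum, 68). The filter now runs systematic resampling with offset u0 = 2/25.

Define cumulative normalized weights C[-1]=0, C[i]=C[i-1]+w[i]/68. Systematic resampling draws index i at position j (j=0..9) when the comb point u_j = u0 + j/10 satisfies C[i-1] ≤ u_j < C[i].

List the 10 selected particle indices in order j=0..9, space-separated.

C = [9/68, 9/34, 25/68, 27/68, 29/68, 9/17, 11/17, 3/4, 59/68, 1]
j=0: u_0=2/25 ∈ [0, 9/68) → index 0
j=1: u_1=9/50 ∈ [9/68, 9/34) → index 1
j=2: u_2=7/25 ∈ [9/34, 25/68) → index 2
j=3: u_3=19/50 ∈ [25/68, 27/68) → index 3
j=4: u_4=12/25 ∈ [29/68, 9/17) → index 5
j=5: u_5=29/50 ∈ [9/17, 11/17) → index 6
j=6: u_6=17/25 ∈ [11/17, 3/4) → index 7
j=7: u_7=39/50 ∈ [3/4, 59/68) → index 8
j=8: u_8=22/25 ∈ [59/68, 1) → index 9
j=9: u_9=49/50 ∈ [59/68, 1) → index 9

0 1 2 3 5 6 7 8 9 9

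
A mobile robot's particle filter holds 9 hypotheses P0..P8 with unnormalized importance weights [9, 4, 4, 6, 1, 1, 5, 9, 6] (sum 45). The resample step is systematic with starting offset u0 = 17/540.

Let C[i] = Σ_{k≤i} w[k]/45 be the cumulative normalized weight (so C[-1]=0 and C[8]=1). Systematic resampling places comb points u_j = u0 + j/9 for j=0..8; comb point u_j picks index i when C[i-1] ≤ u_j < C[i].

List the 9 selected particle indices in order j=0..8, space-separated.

0 0 1 2 3 6 7 7 8

C = [1/5, 13/45, 17/45, 23/45, 8/15, 5/9, 2/3, 13/15, 1]
j=0: u_0=17/540 ∈ [0, 1/5) → index 0
j=1: u_1=77/540 ∈ [0, 1/5) → index 0
j=2: u_2=137/540 ∈ [1/5, 13/45) → index 1
j=3: u_3=197/540 ∈ [13/45, 17/45) → index 2
j=4: u_4=257/540 ∈ [17/45, 23/45) → index 3
j=5: u_5=317/540 ∈ [5/9, 2/3) → index 6
j=6: u_6=377/540 ∈ [2/3, 13/15) → index 7
j=7: u_7=437/540 ∈ [2/3, 13/15) → index 7
j=8: u_8=497/540 ∈ [13/15, 1) → index 8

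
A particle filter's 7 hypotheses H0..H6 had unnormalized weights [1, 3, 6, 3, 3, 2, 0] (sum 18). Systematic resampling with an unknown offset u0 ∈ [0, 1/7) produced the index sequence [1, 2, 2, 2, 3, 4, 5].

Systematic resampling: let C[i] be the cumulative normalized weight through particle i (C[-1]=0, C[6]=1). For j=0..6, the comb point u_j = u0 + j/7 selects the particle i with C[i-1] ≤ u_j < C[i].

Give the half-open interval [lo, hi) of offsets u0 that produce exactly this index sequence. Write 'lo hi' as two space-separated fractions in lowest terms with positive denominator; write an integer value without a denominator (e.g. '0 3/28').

5/63 8/63

C = [1/18, 2/9, 5/9, 13/18, 8/9, 1, 1]
j=0 picked index 1: u0 ∈ [1/18, 2/9)
j=1 picked index 2: u0 ∈ [5/63, 26/63)
j=2 picked index 2: u0 ∈ [-4/63, 17/63)
j=3 picked index 2: u0 ∈ [-13/63, 8/63)
j=4 picked index 3: u0 ∈ [-1/63, 19/126)
j=5 picked index 4: u0 ∈ [1/126, 11/63)
j=6 picked index 5: u0 ∈ [2/63, 1/7)
intersection: [5/63, 8/63)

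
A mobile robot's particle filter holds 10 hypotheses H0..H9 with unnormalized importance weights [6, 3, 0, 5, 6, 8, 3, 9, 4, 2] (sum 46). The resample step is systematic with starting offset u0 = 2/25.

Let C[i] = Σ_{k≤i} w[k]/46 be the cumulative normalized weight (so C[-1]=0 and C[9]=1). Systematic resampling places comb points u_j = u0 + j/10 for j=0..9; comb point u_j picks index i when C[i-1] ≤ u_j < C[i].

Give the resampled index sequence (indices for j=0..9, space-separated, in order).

C = [3/23, 9/46, 9/46, 7/23, 10/23, 14/23, 31/46, 20/23, 22/23, 1]
j=0: u_0=2/25 ∈ [0, 3/23) → index 0
j=1: u_1=9/50 ∈ [3/23, 9/46) → index 1
j=2: u_2=7/25 ∈ [9/46, 7/23) → index 3
j=3: u_3=19/50 ∈ [7/23, 10/23) → index 4
j=4: u_4=12/25 ∈ [10/23, 14/23) → index 5
j=5: u_5=29/50 ∈ [10/23, 14/23) → index 5
j=6: u_6=17/25 ∈ [31/46, 20/23) → index 7
j=7: u_7=39/50 ∈ [31/46, 20/23) → index 7
j=8: u_8=22/25 ∈ [20/23, 22/23) → index 8
j=9: u_9=49/50 ∈ [22/23, 1) → index 9

0 1 3 4 5 5 7 7 8 9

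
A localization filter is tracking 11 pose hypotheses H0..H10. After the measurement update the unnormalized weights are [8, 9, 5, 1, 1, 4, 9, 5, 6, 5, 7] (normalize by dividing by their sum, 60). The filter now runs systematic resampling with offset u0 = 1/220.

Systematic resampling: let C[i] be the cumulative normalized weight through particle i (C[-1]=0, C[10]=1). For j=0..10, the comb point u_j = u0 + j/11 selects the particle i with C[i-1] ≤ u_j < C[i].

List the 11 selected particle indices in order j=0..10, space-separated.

0 0 1 1 3 5 6 7 8 9 10

C = [2/15, 17/60, 11/30, 23/60, 2/5, 7/15, 37/60, 7/10, 4/5, 53/60, 1]
j=0: u_0=1/220 ∈ [0, 2/15) → index 0
j=1: u_1=21/220 ∈ [0, 2/15) → index 0
j=2: u_2=41/220 ∈ [2/15, 17/60) → index 1
j=3: u_3=61/220 ∈ [2/15, 17/60) → index 1
j=4: u_4=81/220 ∈ [11/30, 23/60) → index 3
j=5: u_5=101/220 ∈ [2/5, 7/15) → index 5
j=6: u_6=11/20 ∈ [7/15, 37/60) → index 6
j=7: u_7=141/220 ∈ [37/60, 7/10) → index 7
j=8: u_8=161/220 ∈ [7/10, 4/5) → index 8
j=9: u_9=181/220 ∈ [4/5, 53/60) → index 9
j=10: u_10=201/220 ∈ [53/60, 1) → index 10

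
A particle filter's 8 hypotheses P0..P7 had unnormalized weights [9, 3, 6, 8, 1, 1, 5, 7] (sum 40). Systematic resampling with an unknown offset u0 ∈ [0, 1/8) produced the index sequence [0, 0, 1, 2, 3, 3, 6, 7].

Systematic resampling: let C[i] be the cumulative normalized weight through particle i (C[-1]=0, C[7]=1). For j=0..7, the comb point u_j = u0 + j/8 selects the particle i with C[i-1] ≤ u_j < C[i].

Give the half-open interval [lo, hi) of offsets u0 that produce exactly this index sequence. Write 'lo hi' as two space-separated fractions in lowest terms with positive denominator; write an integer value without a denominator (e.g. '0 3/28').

C = [9/40, 3/10, 9/20, 13/20, 27/40, 7/10, 33/40, 1]
j=0 picked index 0: u0 ∈ [0, 9/40)
j=1 picked index 0: u0 ∈ [-1/8, 1/10)
j=2 picked index 1: u0 ∈ [-1/40, 1/20)
j=3 picked index 2: u0 ∈ [-3/40, 3/40)
j=4 picked index 3: u0 ∈ [-1/20, 3/20)
j=5 picked index 3: u0 ∈ [-7/40, 1/40)
j=6 picked index 6: u0 ∈ [-1/20, 3/40)
j=7 picked index 7: u0 ∈ [-1/20, 1/8)
intersection: [0, 1/40)

0 1/40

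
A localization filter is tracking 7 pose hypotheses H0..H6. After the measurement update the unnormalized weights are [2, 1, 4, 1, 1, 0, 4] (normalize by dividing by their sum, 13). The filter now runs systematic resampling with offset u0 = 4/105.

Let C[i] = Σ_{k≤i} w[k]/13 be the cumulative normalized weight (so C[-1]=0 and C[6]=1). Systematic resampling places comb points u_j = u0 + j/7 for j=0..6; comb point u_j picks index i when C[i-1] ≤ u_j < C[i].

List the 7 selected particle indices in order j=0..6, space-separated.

0 1 2 2 3 6 6

C = [2/13, 3/13, 7/13, 8/13, 9/13, 9/13, 1]
j=0: u_0=4/105 ∈ [0, 2/13) → index 0
j=1: u_1=19/105 ∈ [2/13, 3/13) → index 1
j=2: u_2=34/105 ∈ [3/13, 7/13) → index 2
j=3: u_3=7/15 ∈ [3/13, 7/13) → index 2
j=4: u_4=64/105 ∈ [7/13, 8/13) → index 3
j=5: u_5=79/105 ∈ [9/13, 1) → index 6
j=6: u_6=94/105 ∈ [9/13, 1) → index 6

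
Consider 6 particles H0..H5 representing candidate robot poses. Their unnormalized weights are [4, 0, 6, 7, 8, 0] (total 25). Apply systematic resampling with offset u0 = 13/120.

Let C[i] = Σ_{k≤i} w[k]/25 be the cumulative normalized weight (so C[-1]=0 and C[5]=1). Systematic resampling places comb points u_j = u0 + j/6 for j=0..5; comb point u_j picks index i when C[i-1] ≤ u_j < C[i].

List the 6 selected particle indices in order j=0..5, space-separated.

0 2 3 3 4 4

C = [4/25, 4/25, 2/5, 17/25, 1, 1]
j=0: u_0=13/120 ∈ [0, 4/25) → index 0
j=1: u_1=11/40 ∈ [4/25, 2/5) → index 2
j=2: u_2=53/120 ∈ [2/5, 17/25) → index 3
j=3: u_3=73/120 ∈ [2/5, 17/25) → index 3
j=4: u_4=31/40 ∈ [17/25, 1) → index 4
j=5: u_5=113/120 ∈ [17/25, 1) → index 4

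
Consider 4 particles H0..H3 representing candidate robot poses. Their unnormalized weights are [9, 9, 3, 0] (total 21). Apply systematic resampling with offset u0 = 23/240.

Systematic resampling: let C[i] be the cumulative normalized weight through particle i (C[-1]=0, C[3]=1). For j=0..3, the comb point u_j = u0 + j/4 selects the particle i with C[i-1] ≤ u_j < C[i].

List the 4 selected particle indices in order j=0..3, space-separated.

C = [3/7, 6/7, 1, 1]
j=0: u_0=23/240 ∈ [0, 3/7) → index 0
j=1: u_1=83/240 ∈ [0, 3/7) → index 0
j=2: u_2=143/240 ∈ [3/7, 6/7) → index 1
j=3: u_3=203/240 ∈ [3/7, 6/7) → index 1

0 0 1 1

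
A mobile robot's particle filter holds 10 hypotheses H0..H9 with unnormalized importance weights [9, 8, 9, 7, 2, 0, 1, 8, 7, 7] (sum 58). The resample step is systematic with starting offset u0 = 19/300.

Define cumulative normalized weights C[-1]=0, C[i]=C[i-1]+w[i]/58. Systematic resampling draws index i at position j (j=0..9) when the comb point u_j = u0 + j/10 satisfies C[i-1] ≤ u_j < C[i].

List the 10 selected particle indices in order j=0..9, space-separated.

C = [9/58, 17/58, 13/29, 33/58, 35/58, 35/58, 18/29, 22/29, 51/58, 1]
j=0: u_0=19/300 ∈ [0, 9/58) → index 0
j=1: u_1=49/300 ∈ [9/58, 17/58) → index 1
j=2: u_2=79/300 ∈ [9/58, 17/58) → index 1
j=3: u_3=109/300 ∈ [17/58, 13/29) → index 2
j=4: u_4=139/300 ∈ [13/29, 33/58) → index 3
j=5: u_5=169/300 ∈ [13/29, 33/58) → index 3
j=6: u_6=199/300 ∈ [18/29, 22/29) → index 7
j=7: u_7=229/300 ∈ [22/29, 51/58) → index 8
j=8: u_8=259/300 ∈ [22/29, 51/58) → index 8
j=9: u_9=289/300 ∈ [51/58, 1) → index 9

0 1 1 2 3 3 7 8 8 9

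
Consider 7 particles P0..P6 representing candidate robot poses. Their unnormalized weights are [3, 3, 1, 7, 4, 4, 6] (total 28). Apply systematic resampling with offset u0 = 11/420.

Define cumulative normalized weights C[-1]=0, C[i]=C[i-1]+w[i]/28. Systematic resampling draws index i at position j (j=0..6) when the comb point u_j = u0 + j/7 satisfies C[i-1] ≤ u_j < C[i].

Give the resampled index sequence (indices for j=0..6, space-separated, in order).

0 1 3 3 4 5 6

C = [3/28, 3/14, 1/4, 1/2, 9/14, 11/14, 1]
j=0: u_0=11/420 ∈ [0, 3/28) → index 0
j=1: u_1=71/420 ∈ [3/28, 3/14) → index 1
j=2: u_2=131/420 ∈ [1/4, 1/2) → index 3
j=3: u_3=191/420 ∈ [1/4, 1/2) → index 3
j=4: u_4=251/420 ∈ [1/2, 9/14) → index 4
j=5: u_5=311/420 ∈ [9/14, 11/14) → index 5
j=6: u_6=53/60 ∈ [11/14, 1) → index 6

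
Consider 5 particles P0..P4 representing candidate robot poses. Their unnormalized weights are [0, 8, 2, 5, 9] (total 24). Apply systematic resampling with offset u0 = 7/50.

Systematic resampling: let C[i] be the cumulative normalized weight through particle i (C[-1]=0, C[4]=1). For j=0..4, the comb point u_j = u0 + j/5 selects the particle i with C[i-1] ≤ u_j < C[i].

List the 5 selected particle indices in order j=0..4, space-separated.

C = [0, 1/3, 5/12, 5/8, 1]
j=0: u_0=7/50 ∈ [0, 1/3) → index 1
j=1: u_1=17/50 ∈ [1/3, 5/12) → index 2
j=2: u_2=27/50 ∈ [5/12, 5/8) → index 3
j=3: u_3=37/50 ∈ [5/8, 1) → index 4
j=4: u_4=47/50 ∈ [5/8, 1) → index 4

1 2 3 4 4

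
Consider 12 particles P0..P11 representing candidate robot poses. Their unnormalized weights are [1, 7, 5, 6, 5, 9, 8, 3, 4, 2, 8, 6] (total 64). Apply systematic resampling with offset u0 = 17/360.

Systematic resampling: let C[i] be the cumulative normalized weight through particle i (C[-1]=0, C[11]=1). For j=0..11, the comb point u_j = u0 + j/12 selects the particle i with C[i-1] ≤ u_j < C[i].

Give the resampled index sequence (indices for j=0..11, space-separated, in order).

C = [1/64, 1/8, 13/64, 19/64, 3/8, 33/64, 41/64, 11/16, 3/4, 25/32, 29/32, 1]
j=0: u_0=17/360 ∈ [1/64, 1/8) → index 1
j=1: u_1=47/360 ∈ [1/8, 13/64) → index 2
j=2: u_2=77/360 ∈ [13/64, 19/64) → index 3
j=3: u_3=107/360 ∈ [19/64, 3/8) → index 4
j=4: u_4=137/360 ∈ [3/8, 33/64) → index 5
j=5: u_5=167/360 ∈ [3/8, 33/64) → index 5
j=6: u_6=197/360 ∈ [33/64, 41/64) → index 6
j=7: u_7=227/360 ∈ [33/64, 41/64) → index 6
j=8: u_8=257/360 ∈ [11/16, 3/4) → index 8
j=9: u_9=287/360 ∈ [25/32, 29/32) → index 10
j=10: u_10=317/360 ∈ [25/32, 29/32) → index 10
j=11: u_11=347/360 ∈ [29/32, 1) → index 11

1 2 3 4 5 5 6 6 8 10 10 11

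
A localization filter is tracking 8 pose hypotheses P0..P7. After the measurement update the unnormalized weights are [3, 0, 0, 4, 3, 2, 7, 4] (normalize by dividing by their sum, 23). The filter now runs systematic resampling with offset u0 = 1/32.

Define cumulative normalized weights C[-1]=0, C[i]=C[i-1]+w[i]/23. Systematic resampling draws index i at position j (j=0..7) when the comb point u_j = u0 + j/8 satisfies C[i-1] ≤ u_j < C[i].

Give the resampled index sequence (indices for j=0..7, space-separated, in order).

C = [3/23, 3/23, 3/23, 7/23, 10/23, 12/23, 19/23, 1]
j=0: u_0=1/32 ∈ [0, 3/23) → index 0
j=1: u_1=5/32 ∈ [3/23, 7/23) → index 3
j=2: u_2=9/32 ∈ [3/23, 7/23) → index 3
j=3: u_3=13/32 ∈ [7/23, 10/23) → index 4
j=4: u_4=17/32 ∈ [12/23, 19/23) → index 6
j=5: u_5=21/32 ∈ [12/23, 19/23) → index 6
j=6: u_6=25/32 ∈ [12/23, 19/23) → index 6
j=7: u_7=29/32 ∈ [19/23, 1) → index 7

0 3 3 4 6 6 6 7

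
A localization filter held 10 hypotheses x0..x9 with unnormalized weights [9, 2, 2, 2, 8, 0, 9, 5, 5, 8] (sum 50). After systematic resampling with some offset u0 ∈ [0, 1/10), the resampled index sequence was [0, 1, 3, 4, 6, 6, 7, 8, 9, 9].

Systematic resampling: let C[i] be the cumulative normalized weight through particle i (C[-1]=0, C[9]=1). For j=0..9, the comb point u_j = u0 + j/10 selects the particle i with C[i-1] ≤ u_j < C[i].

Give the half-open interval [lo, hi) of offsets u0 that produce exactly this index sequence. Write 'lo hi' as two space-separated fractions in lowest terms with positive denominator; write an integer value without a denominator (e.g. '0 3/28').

2/25 1/10

C = [9/50, 11/50, 13/50, 3/10, 23/50, 23/50, 16/25, 37/50, 21/25, 1]
j=0 picked index 0: u0 ∈ [0, 9/50)
j=1 picked index 1: u0 ∈ [2/25, 3/25)
j=2 picked index 3: u0 ∈ [3/50, 1/10)
j=3 picked index 4: u0 ∈ [0, 4/25)
j=4 picked index 6: u0 ∈ [3/50, 6/25)
j=5 picked index 6: u0 ∈ [-1/25, 7/50)
j=6 picked index 7: u0 ∈ [1/25, 7/50)
j=7 picked index 8: u0 ∈ [1/25, 7/50)
j=8 picked index 9: u0 ∈ [1/25, 1/5)
j=9 picked index 9: u0 ∈ [-3/50, 1/10)
intersection: [2/25, 1/10)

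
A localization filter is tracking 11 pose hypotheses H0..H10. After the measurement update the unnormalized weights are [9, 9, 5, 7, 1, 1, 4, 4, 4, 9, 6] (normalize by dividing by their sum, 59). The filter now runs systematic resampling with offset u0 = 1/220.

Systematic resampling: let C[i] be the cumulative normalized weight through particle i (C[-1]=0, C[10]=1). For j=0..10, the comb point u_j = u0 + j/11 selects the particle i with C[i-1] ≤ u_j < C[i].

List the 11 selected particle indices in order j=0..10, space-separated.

C = [9/59, 18/59, 23/59, 30/59, 31/59, 32/59, 36/59, 40/59, 44/59, 53/59, 1]
j=0: u_0=1/220 ∈ [0, 9/59) → index 0
j=1: u_1=21/220 ∈ [0, 9/59) → index 0
j=2: u_2=41/220 ∈ [9/59, 18/59) → index 1
j=3: u_3=61/220 ∈ [9/59, 18/59) → index 1
j=4: u_4=81/220 ∈ [18/59, 23/59) → index 2
j=5: u_5=101/220 ∈ [23/59, 30/59) → index 3
j=6: u_6=11/20 ∈ [32/59, 36/59) → index 6
j=7: u_7=141/220 ∈ [36/59, 40/59) → index 7
j=8: u_8=161/220 ∈ [40/59, 44/59) → index 8
j=9: u_9=181/220 ∈ [44/59, 53/59) → index 9
j=10: u_10=201/220 ∈ [53/59, 1) → index 10

0 0 1 1 2 3 6 7 8 9 10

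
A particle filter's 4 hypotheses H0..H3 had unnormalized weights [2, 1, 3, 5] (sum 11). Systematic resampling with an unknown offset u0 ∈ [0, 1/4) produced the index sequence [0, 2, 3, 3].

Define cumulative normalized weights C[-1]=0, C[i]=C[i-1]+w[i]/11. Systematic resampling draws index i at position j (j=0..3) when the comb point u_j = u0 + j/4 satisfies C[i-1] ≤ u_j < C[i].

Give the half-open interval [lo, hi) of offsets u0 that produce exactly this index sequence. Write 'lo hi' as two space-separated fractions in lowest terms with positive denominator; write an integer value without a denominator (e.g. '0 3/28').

1/22 2/11

C = [2/11, 3/11, 6/11, 1]
j=0 picked index 0: u0 ∈ [0, 2/11)
j=1 picked index 2: u0 ∈ [1/44, 13/44)
j=2 picked index 3: u0 ∈ [1/22, 1/2)
j=3 picked index 3: u0 ∈ [-9/44, 1/4)
intersection: [1/22, 2/11)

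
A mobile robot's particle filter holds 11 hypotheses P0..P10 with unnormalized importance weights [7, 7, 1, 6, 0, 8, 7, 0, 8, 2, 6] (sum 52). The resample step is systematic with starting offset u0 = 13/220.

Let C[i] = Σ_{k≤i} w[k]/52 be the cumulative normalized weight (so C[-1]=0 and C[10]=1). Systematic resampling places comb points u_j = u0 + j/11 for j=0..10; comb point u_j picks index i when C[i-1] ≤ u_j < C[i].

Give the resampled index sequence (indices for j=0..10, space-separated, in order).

0 1 1 3 5 5 6 8 8 9 10

C = [7/52, 7/26, 15/52, 21/52, 21/52, 29/52, 9/13, 9/13, 11/13, 23/26, 1]
j=0: u_0=13/220 ∈ [0, 7/52) → index 0
j=1: u_1=3/20 ∈ [7/52, 7/26) → index 1
j=2: u_2=53/220 ∈ [7/52, 7/26) → index 1
j=3: u_3=73/220 ∈ [15/52, 21/52) → index 3
j=4: u_4=93/220 ∈ [21/52, 29/52) → index 5
j=5: u_5=113/220 ∈ [21/52, 29/52) → index 5
j=6: u_6=133/220 ∈ [29/52, 9/13) → index 6
j=7: u_7=153/220 ∈ [9/13, 11/13) → index 8
j=8: u_8=173/220 ∈ [9/13, 11/13) → index 8
j=9: u_9=193/220 ∈ [11/13, 23/26) → index 9
j=10: u_10=213/220 ∈ [23/26, 1) → index 10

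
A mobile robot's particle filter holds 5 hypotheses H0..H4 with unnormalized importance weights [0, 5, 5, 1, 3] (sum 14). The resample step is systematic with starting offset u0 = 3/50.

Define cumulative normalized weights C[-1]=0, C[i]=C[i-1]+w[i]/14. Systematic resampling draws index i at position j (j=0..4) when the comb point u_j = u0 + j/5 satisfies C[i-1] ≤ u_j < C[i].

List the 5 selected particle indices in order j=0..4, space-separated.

C = [0, 5/14, 5/7, 11/14, 1]
j=0: u_0=3/50 ∈ [0, 5/14) → index 1
j=1: u_1=13/50 ∈ [0, 5/14) → index 1
j=2: u_2=23/50 ∈ [5/14, 5/7) → index 2
j=3: u_3=33/50 ∈ [5/14, 5/7) → index 2
j=4: u_4=43/50 ∈ [11/14, 1) → index 4

1 1 2 2 4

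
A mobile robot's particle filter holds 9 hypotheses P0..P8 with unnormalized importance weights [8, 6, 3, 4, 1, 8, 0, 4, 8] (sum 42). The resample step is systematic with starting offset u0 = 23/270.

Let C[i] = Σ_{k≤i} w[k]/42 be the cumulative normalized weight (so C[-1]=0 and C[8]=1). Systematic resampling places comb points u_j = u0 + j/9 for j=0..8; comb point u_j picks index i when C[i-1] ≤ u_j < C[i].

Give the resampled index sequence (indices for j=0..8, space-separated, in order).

C = [4/21, 1/3, 17/42, 1/2, 11/21, 5/7, 5/7, 17/21, 1]
j=0: u_0=23/270 ∈ [0, 4/21) → index 0
j=1: u_1=53/270 ∈ [4/21, 1/3) → index 1
j=2: u_2=83/270 ∈ [4/21, 1/3) → index 1
j=3: u_3=113/270 ∈ [17/42, 1/2) → index 3
j=4: u_4=143/270 ∈ [11/21, 5/7) → index 5
j=5: u_5=173/270 ∈ [11/21, 5/7) → index 5
j=6: u_6=203/270 ∈ [5/7, 17/21) → index 7
j=7: u_7=233/270 ∈ [17/21, 1) → index 8
j=8: u_8=263/270 ∈ [17/21, 1) → index 8

0 1 1 3 5 5 7 8 8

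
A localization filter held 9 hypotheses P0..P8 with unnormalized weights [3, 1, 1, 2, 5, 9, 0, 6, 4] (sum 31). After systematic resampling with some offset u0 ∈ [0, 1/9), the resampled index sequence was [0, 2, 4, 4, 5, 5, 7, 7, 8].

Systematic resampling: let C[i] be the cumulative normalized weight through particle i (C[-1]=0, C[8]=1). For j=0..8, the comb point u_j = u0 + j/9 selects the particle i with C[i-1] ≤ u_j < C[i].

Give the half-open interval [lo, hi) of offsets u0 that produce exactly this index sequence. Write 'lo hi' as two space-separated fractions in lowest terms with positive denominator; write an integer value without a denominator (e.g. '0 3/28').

C = [3/31, 4/31, 5/31, 7/31, 12/31, 21/31, 21/31, 27/31, 1]
j=0 picked index 0: u0 ∈ [0, 3/31)
j=1 picked index 2: u0 ∈ [5/279, 14/279)
j=2 picked index 4: u0 ∈ [1/279, 46/279)
j=3 picked index 4: u0 ∈ [-10/93, 5/93)
j=4 picked index 5: u0 ∈ [-16/279, 65/279)
j=5 picked index 5: u0 ∈ [-47/279, 34/279)
j=6 picked index 7: u0 ∈ [1/93, 19/93)
j=7 picked index 7: u0 ∈ [-28/279, 26/279)
j=8 picked index 8: u0 ∈ [-5/279, 1/9)
intersection: [5/279, 14/279)

5/279 14/279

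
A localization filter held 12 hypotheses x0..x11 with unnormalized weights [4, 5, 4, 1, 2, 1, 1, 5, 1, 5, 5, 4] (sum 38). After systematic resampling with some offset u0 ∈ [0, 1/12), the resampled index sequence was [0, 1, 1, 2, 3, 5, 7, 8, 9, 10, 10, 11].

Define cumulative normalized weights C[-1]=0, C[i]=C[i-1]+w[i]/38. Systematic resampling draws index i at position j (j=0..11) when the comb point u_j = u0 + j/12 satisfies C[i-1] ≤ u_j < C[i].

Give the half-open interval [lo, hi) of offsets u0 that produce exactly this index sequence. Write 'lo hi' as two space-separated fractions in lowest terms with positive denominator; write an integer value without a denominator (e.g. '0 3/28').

5/228 7/228

C = [2/19, 9/38, 13/38, 7/19, 8/19, 17/38, 9/19, 23/38, 12/19, 29/38, 17/19, 1]
j=0 picked index 0: u0 ∈ [0, 2/19)
j=1 picked index 1: u0 ∈ [5/228, 35/228)
j=2 picked index 1: u0 ∈ [-7/114, 4/57)
j=3 picked index 2: u0 ∈ [-1/76, 7/76)
j=4 picked index 3: u0 ∈ [1/114, 2/57)
j=5 picked index 5: u0 ∈ [1/228, 7/228)
j=6 picked index 7: u0 ∈ [-1/38, 2/19)
j=7 picked index 8: u0 ∈ [5/228, 11/228)
j=8 picked index 9: u0 ∈ [-2/57, 11/114)
j=9 picked index 10: u0 ∈ [1/76, 11/76)
j=10 picked index 10: u0 ∈ [-4/57, 7/114)
j=11 picked index 11: u0 ∈ [-5/228, 1/12)
intersection: [5/228, 7/228)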